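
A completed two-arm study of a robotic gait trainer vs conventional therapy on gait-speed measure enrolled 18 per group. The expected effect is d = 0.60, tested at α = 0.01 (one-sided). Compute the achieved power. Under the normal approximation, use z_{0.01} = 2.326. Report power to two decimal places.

For two equal groups, power = Φ(d·√(n/2) − z_{α}).
d·√(n/2) = 0.60 × √(18/2) = 0.60 × 3.000 = 1.800.
z_β = 1.800 − 2.326 = -0.526.
Power = Φ(-0.526) = 0.299.

power ≈ 0.30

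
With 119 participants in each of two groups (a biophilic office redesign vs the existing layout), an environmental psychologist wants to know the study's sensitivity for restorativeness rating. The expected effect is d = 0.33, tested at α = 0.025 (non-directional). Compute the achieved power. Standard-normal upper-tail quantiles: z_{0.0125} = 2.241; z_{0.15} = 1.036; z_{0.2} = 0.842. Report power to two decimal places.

For two equal groups, power = Φ(d·√(n/2) − z_{α/2}).
d·√(n/2) = 0.33 × √(119/2) = 0.33 × 7.714 = 2.545.
z_β = 2.545 − 2.241 = 0.304.
Power = Φ(0.304) = 0.620.

power ≈ 0.62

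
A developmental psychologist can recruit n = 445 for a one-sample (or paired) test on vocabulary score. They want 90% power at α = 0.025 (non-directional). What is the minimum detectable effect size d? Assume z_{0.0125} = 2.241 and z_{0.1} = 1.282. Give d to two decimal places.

For a single sample (or paired design) of n = 445: d_min = (z_{α/2} + z_β)/√n.
z-sum = 2.241 + 1.282 = 3.523.
d_min = 3.523 / √445 = 3.523 / 21.095 = 0.167.

d_min ≈ 0.17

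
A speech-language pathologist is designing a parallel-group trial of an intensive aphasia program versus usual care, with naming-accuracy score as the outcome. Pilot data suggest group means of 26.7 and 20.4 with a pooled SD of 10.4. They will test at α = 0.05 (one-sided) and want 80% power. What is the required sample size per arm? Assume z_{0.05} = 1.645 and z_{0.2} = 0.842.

n = 34 per group

Cohen's d = |M₁ − M₂| / SD_pooled = |26.7 − 20.4| / 10.4 = 6.3 / 10.4 = 0.606.
For two independent groups with equal n: n = 2·((z_{α} + z_β) / d)².
z_{α} + z_β = 1.645 + 0.842 = 2.487.
n = 2 × (2.487 / 0.606)² = 2 × 4.104² = 2 × 16.84 = 33.7.
Round up to the next whole participant.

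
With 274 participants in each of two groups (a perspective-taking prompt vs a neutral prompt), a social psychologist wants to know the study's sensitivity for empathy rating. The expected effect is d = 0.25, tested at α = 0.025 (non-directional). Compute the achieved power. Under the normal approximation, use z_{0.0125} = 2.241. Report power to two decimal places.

For two equal groups, power = Φ(d·√(n/2) − z_{α/2}).
d·√(n/2) = 0.25 × √(274/2) = 0.25 × 11.705 = 2.926.
z_β = 2.926 − 2.241 = 0.685.
Power = Φ(0.685) = 0.753.

power ≈ 0.75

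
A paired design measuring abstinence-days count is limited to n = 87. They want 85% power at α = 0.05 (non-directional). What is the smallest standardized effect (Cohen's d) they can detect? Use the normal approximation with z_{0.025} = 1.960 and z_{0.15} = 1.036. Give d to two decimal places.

For a single sample (or paired design) of n = 87: d_min = (z_{α/2} + z_β)/√n.
z-sum = 1.960 + 1.036 = 2.996.
d_min = 2.996 / √87 = 2.996 / 9.327 = 0.321.

d_min ≈ 0.32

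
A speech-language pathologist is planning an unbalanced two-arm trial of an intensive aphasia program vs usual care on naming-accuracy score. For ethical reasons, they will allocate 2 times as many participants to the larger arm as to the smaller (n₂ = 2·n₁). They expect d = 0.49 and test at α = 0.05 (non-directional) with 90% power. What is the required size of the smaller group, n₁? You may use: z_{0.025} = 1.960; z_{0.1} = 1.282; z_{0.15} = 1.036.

n₁ = 66

With allocation ratio k = n₂/n₁ = 2, Var(x̄₁−x̄₂) = σ²(1/n₁ + 1/(k·n₁)) = σ²·(k+1)/(k·n₁).
So n₁ = (1 + 1/k)·((z_{α/2} + z_β)/d)² = 1.500 × (3.242/0.49)².
n₁ = 1.500 × 43.78 = 65.7.
Round up: n₁ = 66, giving n₂ = 2 × 66 = 132.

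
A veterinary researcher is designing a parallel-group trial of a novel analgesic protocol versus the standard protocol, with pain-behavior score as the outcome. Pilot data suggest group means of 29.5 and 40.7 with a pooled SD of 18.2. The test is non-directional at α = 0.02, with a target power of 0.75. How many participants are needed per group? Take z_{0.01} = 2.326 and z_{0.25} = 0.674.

n = 48 per group

Cohen's d = |M₁ − M₂| / SD_pooled = |29.5 − 40.7| / 18.2 = 11.2 / 18.2 = 0.615.
For two independent groups with equal n: n = 2·((z_{α/2} + z_β) / d)².
z_{α/2} + z_β = 2.326 + 0.674 = 3.000.
n = 2 × (3.000 / 0.615)² = 2 × 4.878² = 2 × 23.80 = 47.6.
Round up to the next whole participant.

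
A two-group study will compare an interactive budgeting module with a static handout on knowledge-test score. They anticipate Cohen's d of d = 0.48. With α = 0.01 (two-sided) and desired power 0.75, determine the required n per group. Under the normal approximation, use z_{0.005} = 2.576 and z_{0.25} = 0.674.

For two independent groups with equal n: n = 2·((z_{α/2} + z_β) / d)².
z_{α/2} + z_β = 2.576 + 0.674 = 3.250.
n = 2 × (3.250 / 0.48)² = 2 × 6.771² = 2 × 45.84 = 91.7.
Round up to the next whole participant.

n = 92 per group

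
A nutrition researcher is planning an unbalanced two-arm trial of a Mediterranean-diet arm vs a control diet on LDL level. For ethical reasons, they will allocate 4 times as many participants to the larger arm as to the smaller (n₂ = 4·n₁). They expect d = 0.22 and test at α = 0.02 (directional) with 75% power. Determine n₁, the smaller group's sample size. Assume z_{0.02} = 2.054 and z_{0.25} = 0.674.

n₁ = 193

With allocation ratio k = n₂/n₁ = 4, Var(x̄₁−x̄₂) = σ²(1/n₁ + 1/(k·n₁)) = σ²·(k+1)/(k·n₁).
So n₁ = (1 + 1/k)·((z_{α} + z_β)/d)² = 1.250 × (2.728/0.22)².
n₁ = 1.250 × 153.76 = 192.2.
Round up: n₁ = 193, giving n₂ = 4 × 193 = 772.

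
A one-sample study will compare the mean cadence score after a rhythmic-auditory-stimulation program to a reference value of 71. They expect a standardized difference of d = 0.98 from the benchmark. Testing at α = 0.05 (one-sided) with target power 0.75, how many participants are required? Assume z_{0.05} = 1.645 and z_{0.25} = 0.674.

For a one-sample test: n = ((z_{α} + z_β) / d)².
z_{α} + z_β = 1.645 + 0.674 = 2.319.
n = (2.319 / 0.98)² = 2.366² = 5.60.
Round up.

n = 6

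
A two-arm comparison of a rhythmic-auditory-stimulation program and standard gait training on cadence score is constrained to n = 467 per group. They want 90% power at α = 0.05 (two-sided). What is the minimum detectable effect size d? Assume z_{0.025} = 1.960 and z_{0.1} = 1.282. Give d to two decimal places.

d_min ≈ 0.21

For two independent groups of n = 467 each: d_min = (z_{α/2} + z_β)·√(2/n).
z-sum = 1.960 + 1.282 = 3.242.
d_min = 3.242 × √(2/467) = 3.242 × 0.0654 = 0.212.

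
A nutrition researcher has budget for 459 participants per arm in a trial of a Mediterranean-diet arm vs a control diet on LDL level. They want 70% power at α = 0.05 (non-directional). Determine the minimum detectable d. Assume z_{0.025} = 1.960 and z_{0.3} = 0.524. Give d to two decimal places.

d_min ≈ 0.16

For two independent groups of n = 459 each: d_min = (z_{α/2} + z_β)·√(2/n).
z-sum = 1.960 + 0.524 = 2.484.
d_min = 2.484 × √(2/459) = 2.484 × 0.0660 = 0.164.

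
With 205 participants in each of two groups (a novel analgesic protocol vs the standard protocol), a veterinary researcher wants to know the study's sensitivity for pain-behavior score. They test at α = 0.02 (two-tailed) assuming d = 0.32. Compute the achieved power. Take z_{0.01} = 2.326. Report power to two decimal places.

For two equal groups, power = Φ(d·√(n/2) − z_{α/2}).
d·√(n/2) = 0.32 × √(205/2) = 0.32 × 10.124 = 3.240.
z_β = 3.240 − 2.326 = 0.914.
Power = Φ(0.914) = 0.820.

power ≈ 0.82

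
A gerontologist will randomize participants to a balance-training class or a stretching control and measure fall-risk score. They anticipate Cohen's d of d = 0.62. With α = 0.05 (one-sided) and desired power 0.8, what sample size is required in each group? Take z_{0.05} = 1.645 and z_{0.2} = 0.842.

For two independent groups with equal n: n = 2·((z_{α} + z_β) / d)².
z_{α} + z_β = 1.645 + 0.842 = 2.487.
n = 2 × (2.487 / 0.62)² = 2 × 4.011² = 2 × 16.09 = 32.2.
Round up to the next whole participant.

n = 33 per group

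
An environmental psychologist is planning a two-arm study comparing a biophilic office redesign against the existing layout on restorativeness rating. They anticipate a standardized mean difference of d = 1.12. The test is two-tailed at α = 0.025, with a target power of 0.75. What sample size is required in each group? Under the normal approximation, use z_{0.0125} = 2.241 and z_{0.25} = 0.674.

For two independent groups with equal n: n = 2·((z_{α/2} + z_β) / d)².
z_{α/2} + z_β = 2.241 + 0.674 = 2.915.
n = 2 × (2.915 / 1.12)² = 2 × 2.603² = 2 × 6.77 = 13.5.
Round up to the next whole participant.

n = 14 per group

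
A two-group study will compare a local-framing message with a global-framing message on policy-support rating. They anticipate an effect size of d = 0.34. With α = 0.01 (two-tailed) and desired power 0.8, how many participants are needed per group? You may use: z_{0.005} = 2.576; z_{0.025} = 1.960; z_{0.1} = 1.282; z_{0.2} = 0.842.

n = 203 per group

For two independent groups with equal n: n = 2·((z_{α/2} + z_β) / d)².
z_{α/2} + z_β = 2.576 + 0.842 = 3.418.
n = 2 × (3.418 / 0.34)² = 2 × 10.053² = 2 × 101.06 = 202.1.
Round up to the next whole participant.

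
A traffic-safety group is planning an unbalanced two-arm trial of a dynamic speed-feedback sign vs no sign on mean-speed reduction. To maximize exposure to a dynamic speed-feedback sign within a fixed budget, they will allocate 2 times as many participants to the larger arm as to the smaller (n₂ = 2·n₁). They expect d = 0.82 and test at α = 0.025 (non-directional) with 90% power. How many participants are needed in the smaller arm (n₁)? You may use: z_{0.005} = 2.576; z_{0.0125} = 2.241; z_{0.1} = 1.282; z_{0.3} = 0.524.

With allocation ratio k = n₂/n₁ = 2, Var(x̄₁−x̄₂) = σ²(1/n₁ + 1/(k·n₁)) = σ²·(k+1)/(k·n₁).
So n₁ = (1 + 1/k)·((z_{α/2} + z_β)/d)² = 1.500 × (3.523/0.82)².
n₁ = 1.500 × 18.46 = 27.7.
Round up: n₁ = 28, giving n₂ = 2 × 28 = 56.

n₁ = 28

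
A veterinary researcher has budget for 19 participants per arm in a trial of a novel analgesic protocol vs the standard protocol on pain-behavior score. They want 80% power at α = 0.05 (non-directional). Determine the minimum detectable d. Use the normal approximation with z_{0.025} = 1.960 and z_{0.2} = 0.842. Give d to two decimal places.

d_min ≈ 0.91

For two independent groups of n = 19 each: d_min = (z_{α/2} + z_β)·√(2/n).
z-sum = 1.960 + 0.842 = 2.802.
d_min = 2.802 × √(2/19) = 2.802 × 0.3244 = 0.909.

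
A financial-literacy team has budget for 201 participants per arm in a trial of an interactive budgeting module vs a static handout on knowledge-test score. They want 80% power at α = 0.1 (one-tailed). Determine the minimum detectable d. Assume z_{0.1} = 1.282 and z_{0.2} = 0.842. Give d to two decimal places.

d_min ≈ 0.21

For two independent groups of n = 201 each: d_min = (z_{α} + z_β)·√(2/n).
z-sum = 1.282 + 0.842 = 2.124.
d_min = 2.124 × √(2/201) = 2.124 × 0.0998 = 0.212.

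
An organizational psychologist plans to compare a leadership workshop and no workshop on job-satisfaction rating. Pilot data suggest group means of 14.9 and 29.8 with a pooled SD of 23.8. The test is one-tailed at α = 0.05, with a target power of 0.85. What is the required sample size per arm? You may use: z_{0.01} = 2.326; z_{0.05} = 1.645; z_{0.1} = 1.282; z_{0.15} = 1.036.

n = 37 per group

Cohen's d = |M₁ − M₂| / SD_pooled = |14.9 − 29.8| / 23.8 = 14.9 / 23.8 = 0.626.
For two independent groups with equal n: n = 2·((z_{α} + z_β) / d)².
z_{α} + z_β = 1.645 + 1.036 = 2.681.
n = 2 × (2.681 / 0.626)² = 2 × 4.283² = 2 × 18.34 = 36.7.
Round up to the next whole participant.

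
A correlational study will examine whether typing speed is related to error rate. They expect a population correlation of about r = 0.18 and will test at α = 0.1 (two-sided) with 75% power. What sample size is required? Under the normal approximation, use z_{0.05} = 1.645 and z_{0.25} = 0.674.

Fisher's z: C = ½·ln((1+r)/(1−r)) = ½·ln(1.4390) = 0.1820.
n = ((z_{α/2} + z_β)/C)² + 3.
(1.645 + 0.674) / 0.1820 = 2.319 / 0.1820 = 12.742.
n = 12.742² + 3 = 162.35 + 3 = 165.4.
Round up.

n = 166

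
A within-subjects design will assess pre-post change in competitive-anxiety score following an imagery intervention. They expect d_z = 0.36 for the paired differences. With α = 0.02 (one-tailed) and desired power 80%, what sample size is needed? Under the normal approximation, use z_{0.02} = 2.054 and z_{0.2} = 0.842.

n = 65 pairs

For a paired (one-sample on differences) test: n = ((z_{α} + z_β) / d)².
z_{α} + z_β = 2.054 + 0.842 = 2.896.
n = (2.896 / 0.36)² = 8.044² = 64.71.
Round up.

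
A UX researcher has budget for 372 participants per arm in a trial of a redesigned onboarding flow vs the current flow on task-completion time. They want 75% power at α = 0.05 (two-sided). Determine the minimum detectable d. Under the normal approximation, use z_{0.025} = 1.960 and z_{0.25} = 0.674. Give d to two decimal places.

For two independent groups of n = 372 each: d_min = (z_{α/2} + z_β)·√(2/n).
z-sum = 1.960 + 0.674 = 2.634.
d_min = 2.634 × √(2/372) = 2.634 × 0.0733 = 0.193.

d_min ≈ 0.19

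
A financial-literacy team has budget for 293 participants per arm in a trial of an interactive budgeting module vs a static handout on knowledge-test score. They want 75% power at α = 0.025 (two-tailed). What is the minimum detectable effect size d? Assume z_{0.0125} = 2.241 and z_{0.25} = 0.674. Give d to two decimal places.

For two independent groups of n = 293 each: d_min = (z_{α/2} + z_β)·√(2/n).
z-sum = 2.241 + 0.674 = 2.915.
d_min = 2.915 × √(2/293) = 2.915 × 0.0826 = 0.241.

d_min ≈ 0.24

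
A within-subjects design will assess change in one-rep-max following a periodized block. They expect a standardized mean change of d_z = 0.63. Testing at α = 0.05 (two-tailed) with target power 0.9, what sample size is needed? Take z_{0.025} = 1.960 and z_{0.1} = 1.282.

For a paired (one-sample on differences) test: n = ((z_{α/2} + z_β) / d)².
z_{α/2} + z_β = 1.960 + 1.282 = 3.242.
n = (3.242 / 0.63)² = 5.146² = 26.48.
Round up.

n = 27 pairs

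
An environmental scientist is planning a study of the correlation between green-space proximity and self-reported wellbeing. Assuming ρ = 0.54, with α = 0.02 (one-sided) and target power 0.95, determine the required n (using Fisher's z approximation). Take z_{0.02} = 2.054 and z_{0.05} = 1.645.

Fisher's z: C = ½·ln((1+r)/(1−r)) = ½·ln(3.3478) = 0.6042.
n = ((z_{α} + z_β)/C)² + 3.
(2.054 + 1.645) / 0.6042 = 3.699 / 0.6042 = 6.122.
n = 6.122² + 3 = 37.48 + 3 = 40.5.
Round up.

n = 41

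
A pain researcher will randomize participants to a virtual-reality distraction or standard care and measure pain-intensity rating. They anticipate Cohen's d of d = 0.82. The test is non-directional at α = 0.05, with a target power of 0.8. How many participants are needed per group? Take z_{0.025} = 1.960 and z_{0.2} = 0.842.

n = 24 per group

For two independent groups with equal n: n = 2·((z_{α/2} + z_β) / d)².
z_{α/2} + z_β = 1.960 + 0.842 = 2.802.
n = 2 × (2.802 / 0.82)² = 2 × 3.417² = 2 × 11.68 = 23.4.
Round up to the next whole participant.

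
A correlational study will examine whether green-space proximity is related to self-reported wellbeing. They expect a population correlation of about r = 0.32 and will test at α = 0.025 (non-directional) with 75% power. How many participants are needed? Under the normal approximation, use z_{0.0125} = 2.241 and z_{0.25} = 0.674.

n = 81

Fisher's z: C = ½·ln((1+r)/(1−r)) = ½·ln(1.9412) = 0.3316.
n = ((z_{α/2} + z_β)/C)² + 3.
(2.241 + 0.674) / 0.3316 = 2.915 / 0.3316 = 8.791.
n = 8.791² + 3 = 77.28 + 3 = 80.3.
Round up.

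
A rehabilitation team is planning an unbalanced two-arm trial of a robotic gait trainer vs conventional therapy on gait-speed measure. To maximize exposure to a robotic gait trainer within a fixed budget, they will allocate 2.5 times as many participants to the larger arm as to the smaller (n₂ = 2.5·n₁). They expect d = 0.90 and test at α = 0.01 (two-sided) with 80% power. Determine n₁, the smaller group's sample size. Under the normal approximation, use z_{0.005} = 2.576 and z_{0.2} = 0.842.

n₁ = 21

With allocation ratio k = n₂/n₁ = 2.5, Var(x̄₁−x̄₂) = σ²(1/n₁ + 1/(k·n₁)) = σ²·(k+1)/(k·n₁).
So n₁ = (1 + 1/k)·((z_{α/2} + z_β)/d)² = 1.400 × (3.418/0.90)².
n₁ = 1.400 × 14.42 = 20.2.
Round up: n₁ = 21, giving n₂ = ⌈2.5 × 21⌉ = ⌈52.5⌉ = 53.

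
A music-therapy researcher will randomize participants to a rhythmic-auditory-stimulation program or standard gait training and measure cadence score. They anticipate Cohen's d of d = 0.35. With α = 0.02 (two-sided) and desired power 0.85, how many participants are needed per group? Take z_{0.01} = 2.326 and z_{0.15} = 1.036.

For two independent groups with equal n: n = 2·((z_{α/2} + z_β) / d)².
z_{α/2} + z_β = 2.326 + 1.036 = 3.362.
n = 2 × (3.362 / 0.35)² = 2 × 9.606² = 2 × 92.27 = 184.5.
Round up to the next whole participant.

n = 185 per group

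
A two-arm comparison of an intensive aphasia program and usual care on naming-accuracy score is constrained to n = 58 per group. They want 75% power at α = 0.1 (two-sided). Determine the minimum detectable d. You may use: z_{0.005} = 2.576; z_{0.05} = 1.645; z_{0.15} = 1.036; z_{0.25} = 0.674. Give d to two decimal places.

d_min ≈ 0.43

For two independent groups of n = 58 each: d_min = (z_{α/2} + z_β)·√(2/n).
z-sum = 1.645 + 0.674 = 2.319.
d_min = 2.319 × √(2/58) = 2.319 × 0.1857 = 0.431.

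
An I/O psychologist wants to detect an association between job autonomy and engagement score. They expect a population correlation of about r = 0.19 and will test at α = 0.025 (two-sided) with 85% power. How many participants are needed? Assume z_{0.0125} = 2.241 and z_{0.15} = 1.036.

n = 294

Fisher's z: C = ½·ln((1+r)/(1−r)) = ½·ln(1.4691) = 0.1923.
n = ((z_{α/2} + z_β)/C)² + 3.
(2.241 + 1.036) / 0.1923 = 3.277 / 0.1923 = 17.041.
n = 17.041² + 3 = 290.40 + 3 = 293.4.
Round up.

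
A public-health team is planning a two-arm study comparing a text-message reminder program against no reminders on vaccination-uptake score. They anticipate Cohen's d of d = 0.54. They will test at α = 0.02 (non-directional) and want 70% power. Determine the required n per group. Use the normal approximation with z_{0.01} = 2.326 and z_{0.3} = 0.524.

For two independent groups with equal n: n = 2·((z_{α/2} + z_β) / d)².
z_{α/2} + z_β = 2.326 + 0.524 = 2.850.
n = 2 × (2.850 / 0.54)² = 2 × 5.278² = 2 × 27.85 = 55.7.
Round up to the next whole participant.

n = 56 per group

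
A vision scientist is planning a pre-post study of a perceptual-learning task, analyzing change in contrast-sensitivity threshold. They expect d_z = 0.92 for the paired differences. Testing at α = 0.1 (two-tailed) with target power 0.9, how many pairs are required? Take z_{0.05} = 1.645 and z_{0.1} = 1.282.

n = 11 pairs

For a paired (one-sample on differences) test: n = ((z_{α/2} + z_β) / d)².
z_{α/2} + z_β = 1.645 + 1.282 = 2.927.
n = (2.927 / 0.92)² = 3.182² = 10.12.
Round up.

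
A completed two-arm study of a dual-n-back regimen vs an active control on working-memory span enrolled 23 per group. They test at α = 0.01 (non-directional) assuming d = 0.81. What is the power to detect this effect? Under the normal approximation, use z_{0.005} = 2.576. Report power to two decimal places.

power ≈ 0.57

For two equal groups, power = Φ(d·√(n/2) − z_{α/2}).
d·√(n/2) = 0.81 × √(23/2) = 0.81 × 3.391 = 2.747.
z_β = 2.747 − 2.576 = 0.171.
Power = Φ(0.171) = 0.568.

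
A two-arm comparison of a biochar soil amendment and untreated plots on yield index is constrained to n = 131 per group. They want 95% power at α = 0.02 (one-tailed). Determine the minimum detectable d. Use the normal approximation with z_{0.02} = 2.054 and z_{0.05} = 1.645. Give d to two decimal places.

For two independent groups of n = 131 each: d_min = (z_{α} + z_β)·√(2/n).
z-sum = 2.054 + 1.645 = 3.699.
d_min = 3.699 × √(2/131) = 3.699 × 0.1236 = 0.457.

d_min ≈ 0.46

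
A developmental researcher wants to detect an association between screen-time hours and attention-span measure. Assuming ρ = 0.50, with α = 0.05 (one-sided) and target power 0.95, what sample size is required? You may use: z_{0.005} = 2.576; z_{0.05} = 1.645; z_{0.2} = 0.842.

n = 39

Fisher's z: C = ½·ln((1+r)/(1−r)) = ½·ln(3.0000) = 0.5493.
n = ((z_{α} + z_β)/C)² + 3.
(1.645 + 1.645) / 0.5493 = 3.290 / 0.5493 = 5.989.
n = 5.989² + 3 = 35.87 + 3 = 38.9.
Round up.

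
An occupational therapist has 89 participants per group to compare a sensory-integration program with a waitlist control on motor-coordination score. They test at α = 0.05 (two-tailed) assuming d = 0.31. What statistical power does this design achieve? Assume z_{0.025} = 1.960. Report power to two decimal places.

power ≈ 0.54

For two equal groups, power = Φ(d·√(n/2) − z_{α/2}).
d·√(n/2) = 0.31 × √(89/2) = 0.31 × 6.671 = 2.068.
z_β = 2.068 − 1.960 = 0.108.
Power = Φ(0.108) = 0.543.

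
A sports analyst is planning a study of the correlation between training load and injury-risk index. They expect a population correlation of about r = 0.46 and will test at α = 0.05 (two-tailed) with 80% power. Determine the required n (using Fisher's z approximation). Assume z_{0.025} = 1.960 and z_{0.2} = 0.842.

Fisher's z: C = ½·ln((1+r)/(1−r)) = ½·ln(2.7037) = 0.4973.
n = ((z_{α/2} + z_β)/C)² + 3.
(1.960 + 0.842) / 0.4973 = 2.802 / 0.4973 = 5.634.
n = 5.634² + 3 = 31.75 + 3 = 34.7.
Round up.

n = 35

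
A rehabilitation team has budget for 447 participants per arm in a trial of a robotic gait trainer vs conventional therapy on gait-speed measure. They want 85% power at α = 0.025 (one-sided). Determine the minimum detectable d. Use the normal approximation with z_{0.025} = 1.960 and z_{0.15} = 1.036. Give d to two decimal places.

For two independent groups of n = 447 each: d_min = (z_{α} + z_β)·√(2/n).
z-sum = 1.960 + 1.036 = 2.996.
d_min = 2.996 × √(2/447) = 2.996 × 0.0669 = 0.200.

d_min ≈ 0.20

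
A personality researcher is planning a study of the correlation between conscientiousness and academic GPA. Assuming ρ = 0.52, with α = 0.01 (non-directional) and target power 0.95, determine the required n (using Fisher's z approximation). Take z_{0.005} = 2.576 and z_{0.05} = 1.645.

Fisher's z: C = ½·ln((1+r)/(1−r)) = ½·ln(3.1667) = 0.5763.
n = ((z_{α/2} + z_β)/C)² + 3.
(2.576 + 1.645) / 0.5763 = 4.221 / 0.5763 = 7.324.
n = 7.324² + 3 = 53.65 + 3 = 56.6.
Round up.

n = 57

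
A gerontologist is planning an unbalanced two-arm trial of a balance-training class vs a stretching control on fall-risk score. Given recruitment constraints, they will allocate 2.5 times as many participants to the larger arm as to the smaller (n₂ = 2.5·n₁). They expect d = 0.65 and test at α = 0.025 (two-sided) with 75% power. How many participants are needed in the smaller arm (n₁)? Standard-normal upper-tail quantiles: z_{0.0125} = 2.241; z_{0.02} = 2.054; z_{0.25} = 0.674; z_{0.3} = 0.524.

n₁ = 29

With allocation ratio k = n₂/n₁ = 2.5, Var(x̄₁−x̄₂) = σ²(1/n₁ + 1/(k·n₁)) = σ²·(k+1)/(k·n₁).
So n₁ = (1 + 1/k)·((z_{α/2} + z_β)/d)² = 1.400 × (2.915/0.65)².
n₁ = 1.400 × 20.11 = 28.2.
Round up: n₁ = 29, giving n₂ = ⌈2.5 × 29⌉ = ⌈72.5⌉ = 73.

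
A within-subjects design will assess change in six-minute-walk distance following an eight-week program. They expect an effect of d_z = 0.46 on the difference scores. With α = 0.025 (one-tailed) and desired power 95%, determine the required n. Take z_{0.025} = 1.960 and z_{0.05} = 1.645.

n = 62 pairs

For a paired (one-sample on differences) test: n = ((z_{α} + z_β) / d)².
z_{α} + z_β = 1.960 + 1.645 = 3.605.
n = (3.605 / 0.46)² = 7.837² = 61.42.
Round up.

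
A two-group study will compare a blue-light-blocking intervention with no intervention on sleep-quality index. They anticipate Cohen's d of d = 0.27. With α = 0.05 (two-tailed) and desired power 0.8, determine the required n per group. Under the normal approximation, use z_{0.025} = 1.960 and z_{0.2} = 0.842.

For two independent groups with equal n: n = 2·((z_{α/2} + z_β) / d)².
z_{α/2} + z_β = 1.960 + 0.842 = 2.802.
n = 2 × (2.802 / 0.27)² = 2 × 10.378² = 2 × 107.70 = 215.4.
Round up to the next whole participant.

n = 216 per group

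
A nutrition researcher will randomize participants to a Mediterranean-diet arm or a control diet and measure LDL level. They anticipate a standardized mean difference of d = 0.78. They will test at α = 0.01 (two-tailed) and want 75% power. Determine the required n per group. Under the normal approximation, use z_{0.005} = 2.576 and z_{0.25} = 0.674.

For two independent groups with equal n: n = 2·((z_{α/2} + z_β) / d)².
z_{α/2} + z_β = 2.576 + 0.674 = 3.250.
n = 2 × (3.250 / 0.78)² = 2 × 4.167² = 2 × 17.36 = 34.7.
Round up to the next whole participant.

n = 35 per group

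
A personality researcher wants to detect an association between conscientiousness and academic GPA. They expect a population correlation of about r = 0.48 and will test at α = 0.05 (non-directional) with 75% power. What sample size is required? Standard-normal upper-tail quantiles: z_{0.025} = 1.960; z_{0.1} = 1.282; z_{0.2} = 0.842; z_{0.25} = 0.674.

Fisher's z: C = ½·ln((1+r)/(1−r)) = ½·ln(2.8462) = 0.5230.
n = ((z_{α/2} + z_β)/C)² + 3.
(1.960 + 0.674) / 0.5230 = 2.634 / 0.5230 = 5.036.
n = 5.036² + 3 = 25.36 + 3 = 28.4.
Round up.

n = 29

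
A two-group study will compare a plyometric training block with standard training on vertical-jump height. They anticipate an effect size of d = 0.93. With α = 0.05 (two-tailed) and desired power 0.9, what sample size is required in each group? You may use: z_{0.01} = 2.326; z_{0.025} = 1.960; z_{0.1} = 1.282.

n = 25 per group

For two independent groups with equal n: n = 2·((z_{α/2} + z_β) / d)².
z_{α/2} + z_β = 1.960 + 1.282 = 3.242.
n = 2 × (3.242 / 0.93)² = 2 × 3.486² = 2 × 12.15 = 24.3.
Round up to the next whole participant.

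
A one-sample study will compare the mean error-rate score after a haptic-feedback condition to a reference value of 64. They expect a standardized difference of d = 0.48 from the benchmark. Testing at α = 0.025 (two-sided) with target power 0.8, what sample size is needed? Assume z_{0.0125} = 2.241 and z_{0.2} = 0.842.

For a one-sample test: n = ((z_{α/2} + z_β) / d)².
z_{α/2} + z_β = 2.241 + 0.842 = 3.083.
n = (3.083 / 0.48)² = 6.423² = 41.25.
Round up.

n = 42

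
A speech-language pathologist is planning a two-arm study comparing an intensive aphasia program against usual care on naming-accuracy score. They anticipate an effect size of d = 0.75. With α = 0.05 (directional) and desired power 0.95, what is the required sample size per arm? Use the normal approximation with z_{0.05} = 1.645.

For two independent groups with equal n: n = 2·((z_{α} + z_β) / d)².
z_{α} + z_β = 1.645 + 1.645 = 3.290.
n = 2 × (3.290 / 0.75)² = 2 × 4.387² = 2 × 19.24 = 38.5.
Round up to the next whole participant.

n = 39 per group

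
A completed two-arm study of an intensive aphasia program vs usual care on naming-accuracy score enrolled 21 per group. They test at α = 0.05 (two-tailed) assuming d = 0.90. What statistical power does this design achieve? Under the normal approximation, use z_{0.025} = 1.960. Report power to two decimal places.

For two equal groups, power = Φ(d·√(n/2) − z_{α/2}).
d·√(n/2) = 0.90 × √(21/2) = 0.90 × 3.240 = 2.916.
z_β = 2.916 − 1.960 = 0.956.
Power = Φ(0.956) = 0.831.

power ≈ 0.83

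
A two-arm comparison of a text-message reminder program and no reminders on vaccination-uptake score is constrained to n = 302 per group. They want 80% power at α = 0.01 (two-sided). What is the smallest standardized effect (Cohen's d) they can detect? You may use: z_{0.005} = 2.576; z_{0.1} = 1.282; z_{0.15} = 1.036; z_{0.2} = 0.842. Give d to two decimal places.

d_min ≈ 0.28

For two independent groups of n = 302 each: d_min = (z_{α/2} + z_β)·√(2/n).
z-sum = 2.576 + 0.842 = 3.418.
d_min = 3.418 × √(2/302) = 3.418 × 0.0814 = 0.278.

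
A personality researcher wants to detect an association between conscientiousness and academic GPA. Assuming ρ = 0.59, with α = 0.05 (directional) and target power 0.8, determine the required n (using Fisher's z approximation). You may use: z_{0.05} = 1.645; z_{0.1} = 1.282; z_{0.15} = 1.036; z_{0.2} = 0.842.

Fisher's z: C = ½·ln((1+r)/(1−r)) = ½·ln(3.8780) = 0.6777.
n = ((z_{α} + z_β)/C)² + 3.
(1.645 + 0.842) / 0.6777 = 2.487 / 0.6777 = 3.670.
n = 3.670² + 3 = 13.47 + 3 = 16.5.
Round up.

n = 17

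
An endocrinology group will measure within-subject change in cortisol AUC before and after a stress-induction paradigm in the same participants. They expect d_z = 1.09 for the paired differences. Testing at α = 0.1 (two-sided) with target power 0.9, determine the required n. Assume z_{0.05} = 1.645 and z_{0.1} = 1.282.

n = 8 pairs

For a paired (one-sample on differences) test: n = ((z_{α/2} + z_β) / d)².
z_{α/2} + z_β = 1.645 + 1.282 = 2.927.
n = (2.927 / 1.09)² = 2.685² = 7.21.
Round up.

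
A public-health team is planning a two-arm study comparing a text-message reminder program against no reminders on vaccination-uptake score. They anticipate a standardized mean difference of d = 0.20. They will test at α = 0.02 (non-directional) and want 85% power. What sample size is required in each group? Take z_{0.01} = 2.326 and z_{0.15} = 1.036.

For two independent groups with equal n: n = 2·((z_{α/2} + z_β) / d)².
z_{α/2} + z_β = 2.326 + 1.036 = 3.362.
n = 2 × (3.362 / 0.20)² = 2 × 16.810² = 2 × 282.58 = 565.2.
Round up to the next whole participant.

n = 566 per group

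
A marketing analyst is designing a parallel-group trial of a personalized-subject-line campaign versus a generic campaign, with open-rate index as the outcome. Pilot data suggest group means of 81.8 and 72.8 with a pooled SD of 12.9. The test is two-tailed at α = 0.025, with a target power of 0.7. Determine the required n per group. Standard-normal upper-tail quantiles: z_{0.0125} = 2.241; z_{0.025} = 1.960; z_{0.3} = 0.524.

Cohen's d = |M₁ − M₂| / SD_pooled = |81.8 − 72.8| / 12.9 = 9.0 / 12.9 = 0.698.
For two independent groups with equal n: n = 2·((z_{α/2} + z_β) / d)².
z_{α/2} + z_β = 2.241 + 0.524 = 2.765.
n = 2 × (2.765 / 0.698)² = 2 × 3.961² = 2 × 15.69 = 31.4.
Round up to the next whole participant.

n = 32 per group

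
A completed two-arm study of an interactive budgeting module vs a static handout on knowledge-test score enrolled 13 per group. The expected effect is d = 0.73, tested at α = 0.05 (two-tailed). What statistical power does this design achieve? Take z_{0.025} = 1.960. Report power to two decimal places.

power ≈ 0.46

For two equal groups, power = Φ(d·√(n/2) − z_{α/2}).
d·√(n/2) = 0.73 × √(13/2) = 0.73 × 2.550 = 1.861.
z_β = 1.861 − 1.960 = -0.099.
Power = Φ(-0.099) = 0.461.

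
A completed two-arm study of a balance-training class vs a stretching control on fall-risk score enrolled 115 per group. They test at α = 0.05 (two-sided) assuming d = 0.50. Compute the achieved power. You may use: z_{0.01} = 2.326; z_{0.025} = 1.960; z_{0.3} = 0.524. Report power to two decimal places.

For two equal groups, power = Φ(d·√(n/2) − z_{α/2}).
d·√(n/2) = 0.50 × √(115/2) = 0.50 × 7.583 = 3.791.
z_β = 3.791 − 1.960 = 1.831.
Power = Φ(1.831) = 0.966.

power ≈ 0.97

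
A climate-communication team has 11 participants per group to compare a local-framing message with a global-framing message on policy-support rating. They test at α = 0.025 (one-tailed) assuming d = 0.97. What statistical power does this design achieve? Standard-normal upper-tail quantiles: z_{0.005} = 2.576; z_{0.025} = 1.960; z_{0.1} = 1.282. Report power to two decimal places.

power ≈ 0.62

For two equal groups, power = Φ(d·√(n/2) − z_{α}).
d·√(n/2) = 0.97 × √(11/2) = 0.97 × 2.345 = 2.275.
z_β = 2.275 − 1.960 = 0.315.
Power = Φ(0.315) = 0.624.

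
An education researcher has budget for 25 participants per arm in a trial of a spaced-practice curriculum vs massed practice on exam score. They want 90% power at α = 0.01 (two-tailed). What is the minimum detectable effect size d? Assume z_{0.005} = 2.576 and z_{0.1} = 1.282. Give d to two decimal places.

For two independent groups of n = 25 each: d_min = (z_{α/2} + z_β)·√(2/n).
z-sum = 2.576 + 1.282 = 3.858.
d_min = 3.858 × √(2/25) = 3.858 × 0.2828 = 1.091.

d_min ≈ 1.09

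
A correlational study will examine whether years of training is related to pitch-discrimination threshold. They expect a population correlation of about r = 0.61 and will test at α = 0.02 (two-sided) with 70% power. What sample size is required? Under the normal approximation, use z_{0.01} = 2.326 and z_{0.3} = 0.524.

Fisher's z: C = ½·ln((1+r)/(1−r)) = ½·ln(4.1282) = 0.7089.
n = ((z_{α/2} + z_β)/C)² + 3.
(2.326 + 0.524) / 0.7089 = 2.850 / 0.7089 = 4.020.
n = 4.020² + 3 = 16.16 + 3 = 19.2.
Round up.

n = 20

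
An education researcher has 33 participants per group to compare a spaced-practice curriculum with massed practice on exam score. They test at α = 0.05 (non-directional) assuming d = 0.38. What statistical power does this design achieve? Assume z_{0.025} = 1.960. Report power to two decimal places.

power ≈ 0.34

For two equal groups, power = Φ(d·√(n/2) − z_{α/2}).
d·√(n/2) = 0.38 × √(33/2) = 0.38 × 4.062 = 1.544.
z_β = 1.544 − 1.960 = -0.416.
Power = Φ(-0.416) = 0.339.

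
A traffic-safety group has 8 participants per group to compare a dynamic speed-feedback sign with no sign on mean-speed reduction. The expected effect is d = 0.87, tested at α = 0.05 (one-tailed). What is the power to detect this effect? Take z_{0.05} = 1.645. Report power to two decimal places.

power ≈ 0.54

For two equal groups, power = Φ(d·√(n/2) − z_{α}).
d·√(n/2) = 0.87 × √(8/2) = 0.87 × 2.000 = 1.740.
z_β = 1.740 − 1.645 = 0.095.
Power = Φ(0.095) = 0.538.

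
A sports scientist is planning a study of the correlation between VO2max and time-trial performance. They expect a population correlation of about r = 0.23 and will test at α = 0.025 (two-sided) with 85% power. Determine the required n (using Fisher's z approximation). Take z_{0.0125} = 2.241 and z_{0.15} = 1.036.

n = 199

Fisher's z: C = ½·ln((1+r)/(1−r)) = ½·ln(1.5974) = 0.2342.
n = ((z_{α/2} + z_β)/C)² + 3.
(2.241 + 1.036) / 0.2342 = 3.277 / 0.2342 = 13.992.
n = 13.992² + 3 = 195.78 + 3 = 198.8.
Round up.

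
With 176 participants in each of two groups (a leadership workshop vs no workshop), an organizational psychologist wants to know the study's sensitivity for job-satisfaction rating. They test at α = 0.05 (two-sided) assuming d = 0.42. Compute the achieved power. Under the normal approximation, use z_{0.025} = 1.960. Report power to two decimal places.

power ≈ 0.98

For two equal groups, power = Φ(d·√(n/2) − z_{α/2}).
d·√(n/2) = 0.42 × √(176/2) = 0.42 × 9.381 = 3.940.
z_β = 3.940 − 1.960 = 1.980.
Power = Φ(1.980) = 0.976.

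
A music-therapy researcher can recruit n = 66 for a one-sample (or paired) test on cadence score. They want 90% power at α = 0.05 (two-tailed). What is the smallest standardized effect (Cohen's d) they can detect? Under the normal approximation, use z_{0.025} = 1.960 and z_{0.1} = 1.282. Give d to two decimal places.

For a single sample (or paired design) of n = 66: d_min = (z_{α/2} + z_β)/√n.
z-sum = 1.960 + 1.282 = 3.242.
d_min = 3.242 / √66 = 3.242 / 8.124 = 0.399.

d_min ≈ 0.40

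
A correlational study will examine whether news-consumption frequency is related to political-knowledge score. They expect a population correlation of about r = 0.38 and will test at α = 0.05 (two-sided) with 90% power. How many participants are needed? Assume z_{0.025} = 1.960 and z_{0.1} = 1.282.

n = 69

Fisher's z: C = ½·ln((1+r)/(1−r)) = ½·ln(2.2258) = 0.4001.
n = ((z_{α/2} + z_β)/C)² + 3.
(1.960 + 1.282) / 0.4001 = 3.242 / 0.4001 = 8.103.
n = 8.103² + 3 = 65.66 + 3 = 68.7.
Round up.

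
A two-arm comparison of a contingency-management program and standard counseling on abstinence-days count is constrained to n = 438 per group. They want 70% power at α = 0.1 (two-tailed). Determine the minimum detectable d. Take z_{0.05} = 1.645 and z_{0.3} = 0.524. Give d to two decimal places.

d_min ≈ 0.15

For two independent groups of n = 438 each: d_min = (z_{α/2} + z_β)·√(2/n).
z-sum = 1.645 + 0.524 = 2.169.
d_min = 2.169 × √(2/438) = 2.169 × 0.0676 = 0.147.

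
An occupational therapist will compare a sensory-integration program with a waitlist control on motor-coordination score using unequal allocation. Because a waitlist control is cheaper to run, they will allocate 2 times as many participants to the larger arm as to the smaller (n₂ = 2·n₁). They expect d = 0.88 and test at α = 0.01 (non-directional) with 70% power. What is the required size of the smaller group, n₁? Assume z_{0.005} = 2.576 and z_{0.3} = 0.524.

n₁ = 19

With allocation ratio k = n₂/n₁ = 2, Var(x̄₁−x̄₂) = σ²(1/n₁ + 1/(k·n₁)) = σ²·(k+1)/(k·n₁).
So n₁ = (1 + 1/k)·((z_{α/2} + z_β)/d)² = 1.500 × (3.100/0.88)².
n₁ = 1.500 × 12.41 = 18.6.
Round up: n₁ = 19, giving n₂ = 2 × 19 = 38.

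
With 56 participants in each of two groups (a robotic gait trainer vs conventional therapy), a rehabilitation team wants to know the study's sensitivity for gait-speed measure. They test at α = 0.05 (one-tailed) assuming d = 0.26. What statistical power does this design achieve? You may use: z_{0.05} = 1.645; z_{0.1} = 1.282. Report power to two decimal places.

For two equal groups, power = Φ(d·√(n/2) − z_{α}).
d·√(n/2) = 0.26 × √(56/2) = 0.26 × 5.292 = 1.376.
z_β = 1.376 − 1.645 = -0.269.
Power = Φ(-0.269) = 0.394.

power ≈ 0.39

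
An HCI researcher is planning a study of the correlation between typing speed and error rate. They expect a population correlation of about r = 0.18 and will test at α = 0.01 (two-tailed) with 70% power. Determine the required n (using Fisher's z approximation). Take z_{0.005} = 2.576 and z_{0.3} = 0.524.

Fisher's z: C = ½·ln((1+r)/(1−r)) = ½·ln(1.4390) = 0.1820.
n = ((z_{α/2} + z_β)/C)² + 3.
(2.576 + 0.524) / 0.1820 = 3.100 / 0.1820 = 17.033.
n = 17.033² + 3 = 290.12 + 3 = 293.1.
Round up.

n = 294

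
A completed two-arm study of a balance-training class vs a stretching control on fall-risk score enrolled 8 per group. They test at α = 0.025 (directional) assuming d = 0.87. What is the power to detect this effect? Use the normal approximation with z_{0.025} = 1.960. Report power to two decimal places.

For two equal groups, power = Φ(d·√(n/2) − z_{α}).
d·√(n/2) = 0.87 × √(8/2) = 0.87 × 2.000 = 1.740.
z_β = 1.740 − 1.960 = -0.220.
Power = Φ(-0.220) = 0.413.

power ≈ 0.41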